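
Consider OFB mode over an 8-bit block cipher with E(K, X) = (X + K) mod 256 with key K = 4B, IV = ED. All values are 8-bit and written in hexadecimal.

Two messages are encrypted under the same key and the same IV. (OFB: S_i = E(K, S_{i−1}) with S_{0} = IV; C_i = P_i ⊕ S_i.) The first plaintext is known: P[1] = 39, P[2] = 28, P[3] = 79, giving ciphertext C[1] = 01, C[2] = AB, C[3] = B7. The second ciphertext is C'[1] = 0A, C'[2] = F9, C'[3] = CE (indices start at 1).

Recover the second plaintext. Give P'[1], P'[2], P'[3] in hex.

In OFB with a reused IV, both messages share the same keystream S_i, so C_i ⊕ C'_i = P_i ⊕ P'_i and thus P'_i = P_i ⊕ C_i ⊕ C'_i.
P'[1]: 39 ⊕ 01 ⊕ 0A = 32.
P'[2]: 28 ⊕ AB ⊕ F9 = 7A.
P'[3]: 79 ⊕ B7 ⊕ CE = 00.

P'[1] = 32, P'[2] = 7A, P'[3] = 00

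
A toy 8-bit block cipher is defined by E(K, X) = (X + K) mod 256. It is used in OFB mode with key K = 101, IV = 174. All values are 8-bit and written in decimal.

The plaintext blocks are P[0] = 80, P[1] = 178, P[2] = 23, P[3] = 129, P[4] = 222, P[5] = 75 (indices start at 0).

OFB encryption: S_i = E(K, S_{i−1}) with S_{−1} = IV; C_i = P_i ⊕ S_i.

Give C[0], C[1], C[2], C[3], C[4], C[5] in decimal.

C[0] = 67, C[1] = 202, C[2] = 202, C[3] = 195, C[4] = 121, C[5] = 71

C[0]: S = E(K, 174) = 19; 80 ⊕ 19 = 67.
C[1]: S = E(K, 19) = 120; 178 ⊕ 120 = 202.
C[2]: S = E(K, 120) = 221; 23 ⊕ 221 = 202.
C[3]: S = E(K, 221) = 66; 129 ⊕ 66 = 195.
C[4]: S = E(K, 66) = 167; 222 ⊕ 167 = 121.
C[5]: S = E(K, 167) = 12; 75 ⊕ 12 = 71.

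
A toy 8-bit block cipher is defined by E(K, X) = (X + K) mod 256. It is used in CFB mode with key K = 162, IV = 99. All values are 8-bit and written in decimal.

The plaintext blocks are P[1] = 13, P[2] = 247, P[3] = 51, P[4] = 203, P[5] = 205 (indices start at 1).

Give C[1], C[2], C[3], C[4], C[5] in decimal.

C[1] = 8, C[2] = 93, C[3] = 204, C[4] = 165, C[5] = 138

CFB encryption: C_i = P_i ⊕ E(K, C_{i−1}), with C_{0} = IV.
C[1]: E(K, 99) = 5; 13 ⊕ 5 = 8.
C[2]: E(K, 8) = 170; 247 ⊕ 170 = 93.
C[3]: E(K, 93) = 255; 51 ⊕ 255 = 204.
C[4]: E(K, 204) = 110; 203 ⊕ 110 = 165.
C[5]: E(K, 165) = 71; 205 ⊕ 71 = 138.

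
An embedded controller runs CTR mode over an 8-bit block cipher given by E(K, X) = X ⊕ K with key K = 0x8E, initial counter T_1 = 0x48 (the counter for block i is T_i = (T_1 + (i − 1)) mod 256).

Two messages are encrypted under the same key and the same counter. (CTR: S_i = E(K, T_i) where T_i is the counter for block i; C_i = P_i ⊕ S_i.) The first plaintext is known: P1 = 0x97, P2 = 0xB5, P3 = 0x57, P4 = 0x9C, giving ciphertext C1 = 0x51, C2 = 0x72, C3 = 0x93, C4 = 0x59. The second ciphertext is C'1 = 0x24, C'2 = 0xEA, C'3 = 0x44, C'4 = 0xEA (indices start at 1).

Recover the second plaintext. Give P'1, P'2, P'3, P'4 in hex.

In CTR with a reused counter, both messages share the same keystream S_i, so C_i ⊕ C'_i = P_i ⊕ P'_i and thus P'_i = P_i ⊕ C_i ⊕ C'_i.
P'1: 0x97 ⊕ 0x51 ⊕ 0x24 = 0xE2.
P'2: 0xB5 ⊕ 0x72 ⊕ 0xEA = 0x2D.
P'3: 0x57 ⊕ 0x93 ⊕ 0x44 = 0x80.
P'4: 0x9C ⊕ 0x59 ⊕ 0xEA = 0x2F.

P'1 = 0xE2, P'2 = 0x2D, P'3 = 0x80, P'4 = 0x2F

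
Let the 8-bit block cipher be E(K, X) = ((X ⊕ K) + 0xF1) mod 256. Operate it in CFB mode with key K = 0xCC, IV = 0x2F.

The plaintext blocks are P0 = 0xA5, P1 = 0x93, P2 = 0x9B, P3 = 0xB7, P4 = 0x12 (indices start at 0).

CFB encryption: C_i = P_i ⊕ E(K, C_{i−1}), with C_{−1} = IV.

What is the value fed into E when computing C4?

0x11

C0: E(K, 0x2F) = 0xD4; 0xA5 ⊕ 0xD4 = 0x71.
C1: E(K, 0x71) = 0xAE; 0x93 ⊕ 0xAE = 0x3D.
C2: E(K, 0x3D) = 0xE2; 0x9B ⊕ 0xE2 = 0x79.
C3: E(K, 0x79) = 0xA6; 0xB7 ⊕ 0xA6 = 0x11.
C4: E(K, 0x11) = 0xCE; 0x12 ⊕ 0xCE = 0xDC.
So the input to E for block 4 is 0x11.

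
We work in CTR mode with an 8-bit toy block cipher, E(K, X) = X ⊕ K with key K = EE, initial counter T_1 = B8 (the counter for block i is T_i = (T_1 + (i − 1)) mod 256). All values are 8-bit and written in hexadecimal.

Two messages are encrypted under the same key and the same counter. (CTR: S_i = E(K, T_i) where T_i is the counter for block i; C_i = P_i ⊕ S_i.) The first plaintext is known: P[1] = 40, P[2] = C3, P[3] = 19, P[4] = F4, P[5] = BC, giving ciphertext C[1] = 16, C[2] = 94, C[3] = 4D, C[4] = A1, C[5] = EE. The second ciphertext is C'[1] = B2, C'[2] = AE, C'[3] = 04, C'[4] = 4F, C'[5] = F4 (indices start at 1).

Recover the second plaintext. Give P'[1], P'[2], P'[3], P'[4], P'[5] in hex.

In CTR with a reused counter, both messages share the same keystream S_i, so C_i ⊕ C'_i = P_i ⊕ P'_i and thus P'_i = P_i ⊕ C_i ⊕ C'_i.
P'[1]: 40 ⊕ 16 ⊕ B2 = E4.
P'[2]: C3 ⊕ 94 ⊕ AE = F9.
P'[3]: 19 ⊕ 4D ⊕ 04 = 50.
P'[4]: F4 ⊕ A1 ⊕ 4F = 1A.
P'[5]: BC ⊕ EE ⊕ F4 = A6.

P'[1] = E4, P'[2] = F9, P'[3] = 50, P'[4] = 1A, P'[5] = A6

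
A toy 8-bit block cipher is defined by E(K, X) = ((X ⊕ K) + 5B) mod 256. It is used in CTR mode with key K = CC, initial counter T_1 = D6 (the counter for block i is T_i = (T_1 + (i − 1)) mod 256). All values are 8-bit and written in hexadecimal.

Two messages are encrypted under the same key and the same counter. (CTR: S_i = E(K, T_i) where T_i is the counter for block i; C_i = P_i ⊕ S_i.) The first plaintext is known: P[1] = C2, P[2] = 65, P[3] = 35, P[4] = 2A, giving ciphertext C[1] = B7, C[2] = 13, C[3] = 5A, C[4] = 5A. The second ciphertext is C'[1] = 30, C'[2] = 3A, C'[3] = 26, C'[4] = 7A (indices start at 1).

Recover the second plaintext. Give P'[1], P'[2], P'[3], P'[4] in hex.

In CTR with a reused counter, both messages share the same keystream S_i, so C_i ⊕ C'_i = P_i ⊕ P'_i and thus P'_i = P_i ⊕ C_i ⊕ C'_i.
P'[1]: C2 ⊕ B7 ⊕ 30 = 45.
P'[2]: 65 ⊕ 13 ⊕ 3A = 4C.
P'[3]: 35 ⊕ 5A ⊕ 26 = 49.
P'[4]: 2A ⊕ 5A ⊕ 7A = 0A.

P'[1] = 45, P'[2] = 4C, P'[3] = 49, P'[4] = 0A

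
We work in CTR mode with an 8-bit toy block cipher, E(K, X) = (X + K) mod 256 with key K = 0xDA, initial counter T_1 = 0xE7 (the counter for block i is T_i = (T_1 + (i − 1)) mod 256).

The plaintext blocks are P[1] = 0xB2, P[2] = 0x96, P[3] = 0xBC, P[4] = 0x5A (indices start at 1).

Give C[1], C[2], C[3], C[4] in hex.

C[1] = 0x73, C[2] = 0x54, C[3] = 0x7F, C[4] = 0x9E

CTR encryption: S_i = E(K, T_i) where T_i is the counter for block i; C_i = P_i ⊕ S_i.
C[1]: T = 0xE7, S = E(K, T) = 0xC1; 0xB2 ⊕ 0xC1 = 0x73.
C[2]: T = 0xE8, S = E(K, T) = 0xC2; 0x96 ⊕ 0xC2 = 0x54.
C[3]: T = 0xE9, S = E(K, T) = 0xC3; 0xBC ⊕ 0xC3 = 0x7F.
C[4]: T = 0xEA, S = E(K, T) = 0xC4; 0x5A ⊕ 0xC4 = 0x9E.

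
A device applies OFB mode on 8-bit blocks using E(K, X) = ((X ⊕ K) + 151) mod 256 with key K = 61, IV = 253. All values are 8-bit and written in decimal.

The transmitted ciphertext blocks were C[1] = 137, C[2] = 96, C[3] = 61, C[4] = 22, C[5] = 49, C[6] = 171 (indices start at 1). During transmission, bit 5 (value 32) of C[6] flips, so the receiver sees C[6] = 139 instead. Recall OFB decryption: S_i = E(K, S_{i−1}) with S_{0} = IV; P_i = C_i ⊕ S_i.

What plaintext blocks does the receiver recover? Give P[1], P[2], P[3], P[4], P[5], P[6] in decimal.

P[1] = 222, P[2] = 97, P[3] = 238, P[4] = 147, P[5] = 126, P[6] = 130

Only C[6] changed, to 139. In OFB, a change in C_i flips the same bit in P_i only; the keystream is unaffected. Decrypting the received ciphertext:
P[1]: S = E(K, 253) = 87; 137 ⊕ 87 = 222.
P[2]: S = E(K, 87) = 1; 96 ⊕ 1 = 97.
P[3]: S = E(K, 1) = 211; 61 ⊕ 211 = 238.
P[4]: S = E(K, 211) = 133; 22 ⊕ 133 = 147.
P[5]: S = E(K, 133) = 79; 49 ⊕ 79 = 126.
P[6]: S = E(K, 79) = 9; 139 ⊕ 9 = 130.
Blocks that differ from the original plaintext: P[6].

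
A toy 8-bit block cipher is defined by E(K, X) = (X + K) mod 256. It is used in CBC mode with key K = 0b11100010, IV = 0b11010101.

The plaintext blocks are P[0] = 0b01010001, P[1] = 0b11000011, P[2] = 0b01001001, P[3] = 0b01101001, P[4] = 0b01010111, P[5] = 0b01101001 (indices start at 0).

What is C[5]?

C[5] = 0b10001001

CBC encryption: C_i = E(K, P_i ⊕ C_{i−1}), with C_{−1} = IV.
C[0]: P[0] ⊕ 0b11010101 = 0b10000100; E(K, 0b10000100) = 0b01100110.
C[1]: P[1] ⊕ 0b01100110 = 0b10100101; E(K, 0b10100101) = 0b10000111.
C[2]: P[2] ⊕ 0b10000111 = 0b11001110; E(K, 0b11001110) = 0b10110000.
C[3]: P[3] ⊕ 0b10110000 = 0b11011001; E(K, 0b11011001) = 0b10111011.
C[4]: P[4] ⊕ 0b10111011 = 0b11101100; E(K, 0b11101100) = 0b11001110.
C[5]: P[5] ⊕ 0b11001110 = 0b10100111; E(K, 0b10100111) = 0b10001001.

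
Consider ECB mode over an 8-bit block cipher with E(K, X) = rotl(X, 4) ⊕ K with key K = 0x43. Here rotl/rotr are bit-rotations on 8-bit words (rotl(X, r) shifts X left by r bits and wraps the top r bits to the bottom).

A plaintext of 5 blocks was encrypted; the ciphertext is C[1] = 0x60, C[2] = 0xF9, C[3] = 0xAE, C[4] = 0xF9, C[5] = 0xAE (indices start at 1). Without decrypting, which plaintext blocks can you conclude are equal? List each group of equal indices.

P[2] = P[4]; P[3] = P[5]

ECB encrypts each block independently with the same key, so equal ciphertext blocks imply equal plaintext blocks.
C[2] = C[4] = 0xF9, so P[2] = P[4].
C[3] = C[5] = 0xAE, so P[3] = P[5].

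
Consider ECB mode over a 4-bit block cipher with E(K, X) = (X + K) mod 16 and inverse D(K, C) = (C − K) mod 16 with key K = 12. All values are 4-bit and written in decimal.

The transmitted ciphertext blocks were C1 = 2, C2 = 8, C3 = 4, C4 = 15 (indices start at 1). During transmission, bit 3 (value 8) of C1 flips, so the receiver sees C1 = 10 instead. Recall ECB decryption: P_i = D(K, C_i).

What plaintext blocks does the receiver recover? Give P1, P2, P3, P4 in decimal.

P1 = 14, P2 = 12, P3 = 8, P4 = 3

Only C1 changed, to 10. In ECB, a change in C_i affects only P_i. Decrypting the received ciphertext:
P1: D(K, 10) = 14.
P2: D(K, 8) = 12.
P3: D(K, 4) = 8.
P4: D(K, 15) = 3.
Blocks that differ from the original plaintext: P1.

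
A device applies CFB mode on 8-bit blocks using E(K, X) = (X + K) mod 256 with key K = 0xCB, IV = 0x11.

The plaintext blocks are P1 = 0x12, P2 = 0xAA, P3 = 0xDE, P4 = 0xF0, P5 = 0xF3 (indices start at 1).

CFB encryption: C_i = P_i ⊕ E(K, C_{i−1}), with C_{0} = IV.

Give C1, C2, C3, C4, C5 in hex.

C1 = 0xCE, C2 = 0x33, C3 = 0x20, C4 = 0x1B, C5 = 0x15

C1: E(K, 0x11) = 0xDC; 0x12 ⊕ 0xDC = 0xCE.
C2: E(K, 0xCE) = 0x99; 0xAA ⊕ 0x99 = 0x33.
C3: E(K, 0x33) = 0xFE; 0xDE ⊕ 0xFE = 0x20.
C4: E(K, 0x20) = 0xEB; 0xF0 ⊕ 0xEB = 0x1B.
C5: E(K, 0x1B) = 0xE6; 0xF3 ⊕ 0xE6 = 0x15.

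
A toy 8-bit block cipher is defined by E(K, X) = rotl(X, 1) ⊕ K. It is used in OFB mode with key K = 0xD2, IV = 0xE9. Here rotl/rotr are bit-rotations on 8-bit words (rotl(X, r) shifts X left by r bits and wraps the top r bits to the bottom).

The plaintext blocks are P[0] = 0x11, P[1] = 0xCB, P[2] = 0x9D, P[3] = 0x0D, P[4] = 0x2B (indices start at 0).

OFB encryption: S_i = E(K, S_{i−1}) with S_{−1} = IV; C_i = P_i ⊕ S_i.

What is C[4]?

C[4] = 0x91

C[0]: S = E(K, 0xE9) = 0x01; 0x11 ⊕ 0x01 = 0x10.
C[1]: S = E(K, 0x01) = 0xD0; 0xCB ⊕ 0xD0 = 0x1B.
C[2]: S = E(K, 0xD0) = 0x73; 0x9D ⊕ 0x73 = 0xEE.
C[3]: S = E(K, 0x73) = 0x34; 0x0D ⊕ 0x34 = 0x39.
C[4]: S = E(K, 0x34) = 0xBA; 0x2B ⊕ 0xBA = 0x91.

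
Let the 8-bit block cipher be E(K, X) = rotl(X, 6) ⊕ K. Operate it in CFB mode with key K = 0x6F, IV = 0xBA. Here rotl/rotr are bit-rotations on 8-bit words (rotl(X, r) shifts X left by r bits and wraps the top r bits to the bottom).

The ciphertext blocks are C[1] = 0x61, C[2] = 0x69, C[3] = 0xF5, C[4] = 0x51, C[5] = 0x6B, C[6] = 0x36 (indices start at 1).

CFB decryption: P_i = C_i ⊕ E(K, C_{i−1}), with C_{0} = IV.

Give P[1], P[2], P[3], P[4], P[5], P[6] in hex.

P[1]: E(K, 0xBA) = 0xC1; 0x61 ⊕ 0xC1 = 0xA0.
P[2]: E(K, 0x61) = 0x37; 0x69 ⊕ 0x37 = 0x5E.
P[3]: E(K, 0x69) = 0x35; 0xF5 ⊕ 0x35 = 0xC0.
P[4]: E(K, 0xF5) = 0x12; 0x51 ⊕ 0x12 = 0x43.
P[5]: E(K, 0x51) = 0x3B; 0x6B ⊕ 0x3B = 0x50.
P[6]: E(K, 0x6B) = 0xB5; 0x36 ⊕ 0xB5 = 0x83.

P[1] = 0xA0, P[2] = 0x5E, P[3] = 0xC0, P[4] = 0x43, P[5] = 0x50, P[6] = 0x83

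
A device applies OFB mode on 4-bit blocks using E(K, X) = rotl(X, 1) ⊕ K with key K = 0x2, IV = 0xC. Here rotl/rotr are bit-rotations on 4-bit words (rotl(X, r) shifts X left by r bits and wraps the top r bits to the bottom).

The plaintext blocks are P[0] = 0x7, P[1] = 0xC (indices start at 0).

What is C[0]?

C[0] = 0xC

OFB encryption: S_i = E(K, S_{i−1}) with S_{−1} = IV; C_i = P_i ⊕ S_i.
C[0]: S = E(K, 0xC) = 0xB; 0x7 ⊕ 0xB = 0xC.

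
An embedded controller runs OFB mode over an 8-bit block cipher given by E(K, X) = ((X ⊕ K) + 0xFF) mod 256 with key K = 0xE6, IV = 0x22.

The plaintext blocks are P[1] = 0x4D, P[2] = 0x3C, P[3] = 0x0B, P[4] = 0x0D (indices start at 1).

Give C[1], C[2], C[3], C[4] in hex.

OFB encryption: S_i = E(K, S_{i−1}) with S_{0} = IV; C_i = P_i ⊕ S_i.
C[1]: S = E(K, 0x22) = 0xC3; 0x4D ⊕ 0xC3 = 0x8E.
C[2]: S = E(K, 0xC3) = 0x24; 0x3C ⊕ 0x24 = 0x18.
C[3]: S = E(K, 0x24) = 0xC1; 0x0B ⊕ 0xC1 = 0xCA.
C[4]: S = E(K, 0xC1) = 0x26; 0x0D ⊕ 0x26 = 0x2B.

C[1] = 0x8E, C[2] = 0x18, C[3] = 0xCA, C[4] = 0x2B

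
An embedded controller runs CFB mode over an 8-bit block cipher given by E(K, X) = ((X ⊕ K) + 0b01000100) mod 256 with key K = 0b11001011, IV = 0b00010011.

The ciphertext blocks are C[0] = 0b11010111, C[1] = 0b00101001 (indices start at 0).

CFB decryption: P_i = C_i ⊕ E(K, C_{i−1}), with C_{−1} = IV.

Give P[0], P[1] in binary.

P[0] = 0b11001011, P[1] = 0b01001001

P[0]: E(K, 0b00010011) = 0b00011100; 0b11010111 ⊕ 0b00011100 = 0b11001011.
P[1]: E(K, 0b11010111) = 0b01100000; 0b00101001 ⊕ 0b01100000 = 0b01001001.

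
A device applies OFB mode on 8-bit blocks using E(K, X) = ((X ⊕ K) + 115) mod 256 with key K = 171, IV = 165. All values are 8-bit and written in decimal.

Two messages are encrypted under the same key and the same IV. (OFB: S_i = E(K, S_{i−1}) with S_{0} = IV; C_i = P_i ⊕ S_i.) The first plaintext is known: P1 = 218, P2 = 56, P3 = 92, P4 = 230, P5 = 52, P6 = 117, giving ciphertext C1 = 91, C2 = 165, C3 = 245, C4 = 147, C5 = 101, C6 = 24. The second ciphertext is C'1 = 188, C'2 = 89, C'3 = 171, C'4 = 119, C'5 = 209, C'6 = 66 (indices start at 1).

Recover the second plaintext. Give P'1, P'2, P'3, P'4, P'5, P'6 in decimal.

P'1 = 61, P'2 = 196, P'3 = 2, P'4 = 2, P'5 = 128, P'6 = 47

In OFB with a reused IV, both messages share the same keystream S_i, so C_i ⊕ C'_i = P_i ⊕ P'_i and thus P'_i = P_i ⊕ C_i ⊕ C'_i.
P'1: 218 ⊕ 91 ⊕ 188 = 61.
P'2: 56 ⊕ 165 ⊕ 89 = 196.
P'3: 92 ⊕ 245 ⊕ 171 = 2.
P'4: 230 ⊕ 147 ⊕ 119 = 2.
P'5: 52 ⊕ 101 ⊕ 209 = 128.
P'6: 117 ⊕ 24 ⊕ 66 = 47.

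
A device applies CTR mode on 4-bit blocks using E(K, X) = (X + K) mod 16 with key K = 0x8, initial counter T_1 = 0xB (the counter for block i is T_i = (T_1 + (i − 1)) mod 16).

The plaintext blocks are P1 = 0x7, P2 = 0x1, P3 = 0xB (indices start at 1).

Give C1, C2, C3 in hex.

C1 = 0x4, C2 = 0x5, C3 = 0xE

CTR encryption: S_i = E(K, T_i) where T_i is the counter for block i; C_i = P_i ⊕ S_i.
C1: T = 0xB, S = E(K, T) = 0x3; 0x7 ⊕ 0x3 = 0x4.
C2: T = 0xC, S = E(K, T) = 0x4; 0x1 ⊕ 0x4 = 0x5.
C3: T = 0xD, S = E(K, T) = 0x5; 0xB ⊕ 0x5 = 0xE.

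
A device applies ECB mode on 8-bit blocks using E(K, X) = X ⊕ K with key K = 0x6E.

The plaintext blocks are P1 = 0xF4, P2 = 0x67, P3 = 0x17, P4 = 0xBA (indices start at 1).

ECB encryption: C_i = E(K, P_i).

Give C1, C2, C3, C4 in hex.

C1: E(K, 0xF4) = 0x9A.
C2: E(K, 0x67) = 0x09.
C3: E(K, 0x17) = 0x79.
C4: E(K, 0xBA) = 0xD4.

C1 = 0x9A, C2 = 0x09, C3 = 0x79, C4 = 0xD4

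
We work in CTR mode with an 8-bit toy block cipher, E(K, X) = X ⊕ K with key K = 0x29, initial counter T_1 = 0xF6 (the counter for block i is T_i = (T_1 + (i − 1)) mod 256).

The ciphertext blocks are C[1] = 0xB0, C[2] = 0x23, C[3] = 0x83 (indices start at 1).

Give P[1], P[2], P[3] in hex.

CTR decryption: S_i = E(K, T_i) where T_i is the counter for block i; P_i = C_i ⊕ S_i.
P[1]: T = 0xF6, S = E(K, T) = 0xDF; 0xB0 ⊕ 0xDF = 0x6F.
P[2]: T = 0xF7, S = E(K, T) = 0xDE; 0x23 ⊕ 0xDE = 0xFD.
P[3]: T = 0xF8, S = E(K, T) = 0xD1; 0x83 ⊕ 0xD1 = 0x52.

P[1] = 0x6F, P[2] = 0xFD, P[3] = 0x52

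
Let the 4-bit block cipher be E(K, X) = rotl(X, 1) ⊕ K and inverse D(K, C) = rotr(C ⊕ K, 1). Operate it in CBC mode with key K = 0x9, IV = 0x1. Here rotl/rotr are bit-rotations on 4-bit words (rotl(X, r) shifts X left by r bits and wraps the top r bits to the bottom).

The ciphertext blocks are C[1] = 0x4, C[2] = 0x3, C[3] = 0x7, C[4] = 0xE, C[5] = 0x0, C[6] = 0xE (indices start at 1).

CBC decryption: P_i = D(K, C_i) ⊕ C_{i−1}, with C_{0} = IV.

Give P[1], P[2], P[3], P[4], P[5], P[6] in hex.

P[1]: D(K, 0x4) = 0xE; 0xE ⊕ 0x1 = 0xF.
P[2]: D(K, 0x3) = 0x5; 0x5 ⊕ 0x4 = 0x1.
P[3]: D(K, 0x7) = 0x7; 0x7 ⊕ 0x3 = 0x4.
P[4]: D(K, 0xE) = 0xB; 0xB ⊕ 0x7 = 0xC.
P[5]: D(K, 0x0) = 0xC; 0xC ⊕ 0xE = 0x2.
P[6]: D(K, 0xE) = 0xB; 0xB ⊕ 0x0 = 0xB.

P[1] = 0xF, P[2] = 0x1, P[3] = 0x4, P[4] = 0xC, P[5] = 0x2, P[6] = 0xB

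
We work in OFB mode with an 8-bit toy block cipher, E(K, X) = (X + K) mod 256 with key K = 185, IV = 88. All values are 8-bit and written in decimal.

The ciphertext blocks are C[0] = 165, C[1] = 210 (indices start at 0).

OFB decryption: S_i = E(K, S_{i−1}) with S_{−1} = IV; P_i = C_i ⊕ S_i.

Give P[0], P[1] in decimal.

P[0]: S = E(K, 88) = 17; 165 ⊕ 17 = 180.
P[1]: S = E(K, 17) = 202; 210 ⊕ 202 = 24.

P[0] = 180, P[1] = 24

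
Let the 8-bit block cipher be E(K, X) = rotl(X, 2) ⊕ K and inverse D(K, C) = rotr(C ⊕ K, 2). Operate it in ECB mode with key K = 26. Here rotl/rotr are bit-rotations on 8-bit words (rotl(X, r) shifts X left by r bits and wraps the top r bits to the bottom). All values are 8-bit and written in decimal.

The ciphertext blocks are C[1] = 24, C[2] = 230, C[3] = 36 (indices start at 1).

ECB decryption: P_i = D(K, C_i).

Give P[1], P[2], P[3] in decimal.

P[1] = 128, P[2] = 63, P[3] = 143

P[1]: D(K, 24) = 128.
P[2]: D(K, 230) = 63.
P[3]: D(K, 36) = 143.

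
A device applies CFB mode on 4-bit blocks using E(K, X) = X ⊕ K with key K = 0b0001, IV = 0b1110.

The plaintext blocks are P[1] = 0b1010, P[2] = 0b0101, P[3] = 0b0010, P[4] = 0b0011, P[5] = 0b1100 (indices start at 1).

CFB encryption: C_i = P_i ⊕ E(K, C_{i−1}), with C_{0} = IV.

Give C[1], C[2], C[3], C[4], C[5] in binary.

C[1] = 0b0101, C[2] = 0b0001, C[3] = 0b0010, C[4] = 0b0000, C[5] = 0b1101

C[1]: E(K, 0b1110) = 0b1111; 0b1010 ⊕ 0b1111 = 0b0101.
C[2]: E(K, 0b0101) = 0b0100; 0b0101 ⊕ 0b0100 = 0b0001.
C[3]: E(K, 0b0001) = 0b0000; 0b0010 ⊕ 0b0000 = 0b0010.
C[4]: E(K, 0b0010) = 0b0011; 0b0011 ⊕ 0b0011 = 0b0000.
C[5]: E(K, 0b0000) = 0b0001; 0b1100 ⊕ 0b0001 = 0b1101.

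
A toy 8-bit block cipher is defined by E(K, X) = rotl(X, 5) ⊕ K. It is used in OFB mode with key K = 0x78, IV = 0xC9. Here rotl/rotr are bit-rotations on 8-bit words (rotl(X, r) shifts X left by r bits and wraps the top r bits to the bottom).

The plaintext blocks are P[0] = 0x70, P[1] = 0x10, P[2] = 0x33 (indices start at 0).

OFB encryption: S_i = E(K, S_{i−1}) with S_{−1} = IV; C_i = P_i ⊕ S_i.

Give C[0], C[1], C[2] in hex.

C[0] = 0x31, C[1] = 0x40, C[2] = 0x41

C[0]: S = E(K, 0xC9) = 0x41; 0x70 ⊕ 0x41 = 0x31.
C[1]: S = E(K, 0x41) = 0x50; 0x10 ⊕ 0x50 = 0x40.
C[2]: S = E(K, 0x50) = 0x72; 0x33 ⊕ 0x72 = 0x41.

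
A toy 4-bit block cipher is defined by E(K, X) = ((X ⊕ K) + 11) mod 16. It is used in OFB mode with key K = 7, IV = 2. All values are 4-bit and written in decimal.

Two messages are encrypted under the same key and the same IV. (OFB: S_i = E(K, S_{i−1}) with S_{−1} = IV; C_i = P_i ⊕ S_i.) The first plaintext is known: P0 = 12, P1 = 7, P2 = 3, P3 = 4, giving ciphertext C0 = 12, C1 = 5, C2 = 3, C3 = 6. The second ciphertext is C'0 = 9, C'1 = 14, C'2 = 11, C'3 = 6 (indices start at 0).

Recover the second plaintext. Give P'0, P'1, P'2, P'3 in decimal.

In OFB with a reused IV, both messages share the same keystream S_i, so C_i ⊕ C'_i = P_i ⊕ P'_i and thus P'_i = P_i ⊕ C_i ⊕ C'_i.
P'0: 12 ⊕ 12 ⊕ 9 = 9.
P'1: 7 ⊕ 5 ⊕ 14 = 12.
P'2: 3 ⊕ 3 ⊕ 11 = 11.
P'3: 4 ⊕ 6 ⊕ 6 = 4.

P'0 = 9, P'1 = 12, P'2 = 11, P'3 = 4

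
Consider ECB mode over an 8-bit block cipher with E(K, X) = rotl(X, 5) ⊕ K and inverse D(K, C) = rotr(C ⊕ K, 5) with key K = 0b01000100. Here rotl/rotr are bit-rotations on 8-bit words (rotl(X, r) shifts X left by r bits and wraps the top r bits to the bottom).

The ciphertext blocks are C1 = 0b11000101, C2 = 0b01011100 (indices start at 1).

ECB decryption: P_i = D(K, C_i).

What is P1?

P1 = 0b00001100

P1: D(K, 0b11000101) = 0b00001100.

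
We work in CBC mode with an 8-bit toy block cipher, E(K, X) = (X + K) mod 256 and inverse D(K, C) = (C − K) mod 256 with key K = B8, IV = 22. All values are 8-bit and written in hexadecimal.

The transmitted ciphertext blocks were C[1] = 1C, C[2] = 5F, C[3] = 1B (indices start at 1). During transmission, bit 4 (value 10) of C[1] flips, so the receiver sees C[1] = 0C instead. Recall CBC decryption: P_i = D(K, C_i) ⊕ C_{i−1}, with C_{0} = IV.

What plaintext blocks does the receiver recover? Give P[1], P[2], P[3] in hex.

P[1] = 76, P[2] = AB, P[3] = 3C

Only C[1] changed, to 0C. In CBC, a change in C_i garbles P_i and flips the same bit in P_{i+1}. Decrypting the received ciphertext:
P[1]: D(K, 0C) = 54; 54 ⊕ 22 = 76.
P[2]: D(K, 5F) = A7; A7 ⊕ 0C = AB.
P[3]: D(K, 1B) = 63; 63 ⊕ 5F = 3C.
Blocks that differ from the original plaintext: P[1], P[2].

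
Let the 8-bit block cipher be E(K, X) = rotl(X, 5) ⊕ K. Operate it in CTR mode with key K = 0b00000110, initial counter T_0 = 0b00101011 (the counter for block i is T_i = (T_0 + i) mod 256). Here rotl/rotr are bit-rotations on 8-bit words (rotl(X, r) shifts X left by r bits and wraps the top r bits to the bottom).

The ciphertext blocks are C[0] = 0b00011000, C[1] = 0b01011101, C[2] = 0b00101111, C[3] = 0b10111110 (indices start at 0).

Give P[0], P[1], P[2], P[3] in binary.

P[0] = 0b01111011, P[1] = 0b11011110, P[2] = 0b10001100, P[3] = 0b01111101

CTR decryption: S_i = E(K, T_i) where T_i is the counter for block i; P_i = C_i ⊕ S_i.
P[0]: T = 0b00101011, S = E(K, T) = 0b01100011; 0b00011000 ⊕ 0b01100011 = 0b01111011.
P[1]: T = 0b00101100, S = E(K, T) = 0b10000011; 0b01011101 ⊕ 0b10000011 = 0b11011110.
P[2]: T = 0b00101101, S = E(K, T) = 0b10100011; 0b00101111 ⊕ 0b10100011 = 0b10001100.
P[3]: T = 0b00101110, S = E(K, T) = 0b11000011; 0b10111110 ⊕ 0b11000011 = 0b01111101.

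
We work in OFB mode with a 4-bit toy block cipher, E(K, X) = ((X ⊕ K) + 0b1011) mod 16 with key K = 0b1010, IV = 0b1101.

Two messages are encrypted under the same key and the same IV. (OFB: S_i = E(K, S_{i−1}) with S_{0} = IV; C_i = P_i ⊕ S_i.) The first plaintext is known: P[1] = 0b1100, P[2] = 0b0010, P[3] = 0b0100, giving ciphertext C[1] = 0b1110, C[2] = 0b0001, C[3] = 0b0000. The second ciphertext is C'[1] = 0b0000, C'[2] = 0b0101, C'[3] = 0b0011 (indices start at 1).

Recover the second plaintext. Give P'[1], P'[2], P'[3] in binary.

P'[1] = 0b0010, P'[2] = 0b0110, P'[3] = 0b0111

In OFB with a reused IV, both messages share the same keystream S_i, so C_i ⊕ C'_i = P_i ⊕ P'_i and thus P'_i = P_i ⊕ C_i ⊕ C'_i.
P'[1]: 0b1100 ⊕ 0b1110 ⊕ 0b0000 = 0b0010.
P'[2]: 0b0010 ⊕ 0b0001 ⊕ 0b0101 = 0b0110.
P'[3]: 0b0100 ⊕ 0b0000 ⊕ 0b0011 = 0b0111.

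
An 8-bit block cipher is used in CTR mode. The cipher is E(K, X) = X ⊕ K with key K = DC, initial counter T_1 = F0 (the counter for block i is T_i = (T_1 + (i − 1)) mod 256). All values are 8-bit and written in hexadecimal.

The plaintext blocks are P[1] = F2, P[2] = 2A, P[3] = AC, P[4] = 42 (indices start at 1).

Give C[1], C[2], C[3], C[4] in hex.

CTR encryption: S_i = E(K, T_i) where T_i is the counter for block i; C_i = P_i ⊕ S_i.
C[1]: T = F0, S = E(K, T) = 2C; F2 ⊕ 2C = DE.
C[2]: T = F1, S = E(K, T) = 2D; 2A ⊕ 2D = 07.
C[3]: T = F2, S = E(K, T) = 2E; AC ⊕ 2E = 82.
C[4]: T = F3, S = E(K, T) = 2F; 42 ⊕ 2F = 6D.

C[1] = DE, C[2] = 07, C[3] = 82, C[4] = 6D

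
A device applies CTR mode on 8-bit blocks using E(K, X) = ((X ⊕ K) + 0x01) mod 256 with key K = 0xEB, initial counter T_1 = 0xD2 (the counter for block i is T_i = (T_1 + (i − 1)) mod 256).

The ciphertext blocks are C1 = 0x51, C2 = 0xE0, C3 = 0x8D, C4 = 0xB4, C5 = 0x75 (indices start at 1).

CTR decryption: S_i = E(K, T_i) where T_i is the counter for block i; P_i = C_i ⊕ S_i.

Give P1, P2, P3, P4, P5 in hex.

P1: T = 0xD2, S = E(K, T) = 0x3A; 0x51 ⊕ 0x3A = 0x6B.
P2: T = 0xD3, S = E(K, T) = 0x39; 0xE0 ⊕ 0x39 = 0xD9.
P3: T = 0xD4, S = E(K, T) = 0x40; 0x8D ⊕ 0x40 = 0xCD.
P4: T = 0xD5, S = E(K, T) = 0x3F; 0xB4 ⊕ 0x3F = 0x8B.
P5: T = 0xD6, S = E(K, T) = 0x3E; 0x75 ⊕ 0x3E = 0x4B.

P1 = 0x6B, P2 = 0xD9, P3 = 0xCD, P4 = 0x8B, P5 = 0x4B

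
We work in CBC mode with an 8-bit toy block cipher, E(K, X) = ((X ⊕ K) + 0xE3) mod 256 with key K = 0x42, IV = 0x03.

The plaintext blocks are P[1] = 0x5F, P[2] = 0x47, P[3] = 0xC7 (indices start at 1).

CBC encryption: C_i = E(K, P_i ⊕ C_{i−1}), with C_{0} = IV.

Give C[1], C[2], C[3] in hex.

C[1]: P[1] ⊕ 0x03 = 0x5C; E(K, 0x5C) = 0x01.
C[2]: P[2] ⊕ 0x01 = 0x46; E(K, 0x46) = 0xE7.
C[3]: P[3] ⊕ 0xE7 = 0x20; E(K, 0x20) = 0x45.

C[1] = 0x01, C[2] = 0xE7, C[3] = 0x45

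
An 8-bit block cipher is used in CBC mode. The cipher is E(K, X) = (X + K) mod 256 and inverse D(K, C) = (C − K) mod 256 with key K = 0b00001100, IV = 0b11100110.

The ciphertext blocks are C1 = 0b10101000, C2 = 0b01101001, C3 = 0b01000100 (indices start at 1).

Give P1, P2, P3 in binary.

P1 = 0b01111010, P2 = 0b11110101, P3 = 0b01010001

CBC decryption: P_i = D(K, C_i) ⊕ C_{i−1}, with C_{0} = IV.
P1: D(K, 0b10101000) = 0b10011100; 0b10011100 ⊕ 0b11100110 = 0b01111010.
P2: D(K, 0b01101001) = 0b01011101; 0b01011101 ⊕ 0b10101000 = 0b11110101.
P3: D(K, 0b01000100) = 0b00111000; 0b00111000 ⊕ 0b01101001 = 0b01010001.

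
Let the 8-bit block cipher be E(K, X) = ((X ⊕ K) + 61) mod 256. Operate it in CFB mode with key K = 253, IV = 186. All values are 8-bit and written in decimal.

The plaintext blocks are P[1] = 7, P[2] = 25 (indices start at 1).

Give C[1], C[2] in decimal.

C[1] = 131, C[2] = 162

CFB encryption: C_i = P_i ⊕ E(K, C_{i−1}), with C_{0} = IV.
C[1]: E(K, 186) = 132; 7 ⊕ 132 = 131.
C[2]: E(K, 131) = 187; 25 ⊕ 187 = 162.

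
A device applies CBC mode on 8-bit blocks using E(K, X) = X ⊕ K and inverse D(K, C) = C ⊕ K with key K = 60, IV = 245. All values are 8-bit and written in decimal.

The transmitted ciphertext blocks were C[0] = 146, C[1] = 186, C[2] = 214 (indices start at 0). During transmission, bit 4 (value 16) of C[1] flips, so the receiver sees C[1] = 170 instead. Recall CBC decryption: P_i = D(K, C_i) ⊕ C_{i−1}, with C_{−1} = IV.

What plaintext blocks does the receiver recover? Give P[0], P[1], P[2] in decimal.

P[0] = 91, P[1] = 4, P[2] = 64

Only C[1] changed, to 170. In CBC, a change in C_i garbles P_i and flips the same bit in P_{i+1}. Decrypting the received ciphertext:
P[0]: D(K, 146) = 174; 174 ⊕ 245 = 91.
P[1]: D(K, 170) = 150; 150 ⊕ 146 = 4.
P[2]: D(K, 214) = 234; 234 ⊕ 170 = 64.
Blocks that differ from the original plaintext: P[1], P[2].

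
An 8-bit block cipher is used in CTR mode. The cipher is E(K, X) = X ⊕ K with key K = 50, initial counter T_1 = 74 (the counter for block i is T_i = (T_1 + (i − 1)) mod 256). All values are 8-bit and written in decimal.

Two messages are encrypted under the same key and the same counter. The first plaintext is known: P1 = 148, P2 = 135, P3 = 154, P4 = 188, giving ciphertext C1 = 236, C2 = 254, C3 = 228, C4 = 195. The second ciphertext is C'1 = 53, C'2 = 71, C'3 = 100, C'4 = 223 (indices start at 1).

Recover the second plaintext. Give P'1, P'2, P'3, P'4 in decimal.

In CTR with a reused counter, both messages share the same keystream S_i, so C_i ⊕ C'_i = P_i ⊕ P'_i and thus P'_i = P_i ⊕ C_i ⊕ C'_i.
P'1: 148 ⊕ 236 ⊕ 53 = 77.
P'2: 135 ⊕ 254 ⊕ 71 = 62.
P'3: 154 ⊕ 228 ⊕ 100 = 26.
P'4: 188 ⊕ 195 ⊕ 223 = 160.

P'1 = 77, P'2 = 62, P'3 = 26, P'4 = 160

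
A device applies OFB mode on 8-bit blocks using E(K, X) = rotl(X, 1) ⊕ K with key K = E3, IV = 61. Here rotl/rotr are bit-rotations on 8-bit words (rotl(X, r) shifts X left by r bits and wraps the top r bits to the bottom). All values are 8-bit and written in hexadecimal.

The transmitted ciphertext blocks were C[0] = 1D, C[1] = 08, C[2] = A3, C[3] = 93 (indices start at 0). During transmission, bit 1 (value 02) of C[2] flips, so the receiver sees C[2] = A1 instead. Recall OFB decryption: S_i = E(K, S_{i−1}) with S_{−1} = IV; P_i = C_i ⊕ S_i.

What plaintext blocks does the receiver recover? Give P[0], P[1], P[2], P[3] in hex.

Only C[2] changed, to A1. In OFB, a change in C_i flips the same bit in P_i only; the keystream is unaffected. Decrypting the received ciphertext:
P[0]: S = E(K, 61) = 21; 1D ⊕ 21 = 3C.
P[1]: S = E(K, 21) = A1; 08 ⊕ A1 = A9.
P[2]: S = E(K, A1) = A0; A1 ⊕ A0 = 01.
P[3]: S = E(K, A0) = A2; 93 ⊕ A2 = 31.
Blocks that differ from the original plaintext: P[2].

P[0] = 3C, P[1] = A9, P[2] = 01, P[3] = 31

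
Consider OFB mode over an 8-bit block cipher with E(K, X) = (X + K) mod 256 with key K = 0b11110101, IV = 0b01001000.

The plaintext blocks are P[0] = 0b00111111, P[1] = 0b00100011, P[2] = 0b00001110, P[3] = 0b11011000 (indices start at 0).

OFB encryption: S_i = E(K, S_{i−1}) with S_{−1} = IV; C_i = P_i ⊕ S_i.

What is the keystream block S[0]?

0b00111101

C[0]: S = E(K, 0b01001000) = 0b00111101; 0b00111111 ⊕ 0b00111101 = 0b00000010.
So S[0] = 0b00111101.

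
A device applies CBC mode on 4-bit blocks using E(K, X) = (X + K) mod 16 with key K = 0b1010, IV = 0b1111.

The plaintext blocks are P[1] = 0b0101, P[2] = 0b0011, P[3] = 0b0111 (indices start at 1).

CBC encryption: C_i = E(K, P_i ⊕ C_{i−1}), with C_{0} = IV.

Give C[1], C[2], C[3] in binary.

C[1] = 0b0100, C[2] = 0b0001, C[3] = 0b0000

C[1]: P[1] ⊕ 0b1111 = 0b1010; E(K, 0b1010) = 0b0100.
C[2]: P[2] ⊕ 0b0100 = 0b0111; E(K, 0b0111) = 0b0001.
C[3]: P[3] ⊕ 0b0001 = 0b0110; E(K, 0b0110) = 0b0000.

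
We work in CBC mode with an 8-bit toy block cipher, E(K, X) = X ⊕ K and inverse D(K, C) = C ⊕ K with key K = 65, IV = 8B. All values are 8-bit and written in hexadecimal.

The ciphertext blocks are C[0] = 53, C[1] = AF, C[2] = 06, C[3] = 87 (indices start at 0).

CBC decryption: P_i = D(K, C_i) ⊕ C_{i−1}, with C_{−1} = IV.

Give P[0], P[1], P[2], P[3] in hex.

P[0] = BD, P[1] = 99, P[2] = CC, P[3] = E4

P[0]: D(K, 53) = 36; 36 ⊕ 8B = BD.
P[1]: D(K, AF) = CA; CA ⊕ 53 = 99.
P[2]: D(K, 06) = 63; 63 ⊕ AF = CC.
P[3]: D(K, 87) = E2; E2 ⊕ 06 = E4.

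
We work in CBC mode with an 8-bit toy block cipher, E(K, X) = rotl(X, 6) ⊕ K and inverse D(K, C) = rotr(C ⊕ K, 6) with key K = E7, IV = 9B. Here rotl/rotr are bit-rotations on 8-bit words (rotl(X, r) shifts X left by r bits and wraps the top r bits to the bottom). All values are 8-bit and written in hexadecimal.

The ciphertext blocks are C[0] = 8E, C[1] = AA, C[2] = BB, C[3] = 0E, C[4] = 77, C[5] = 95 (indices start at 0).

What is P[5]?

CBC decryption: P_i = D(K, C_i) ⊕ C_{i−1}, with C_{−1} = IV.
P[5]: D(K, 95) = C9; C9 ⊕ 77 = BE.

P[5] = BE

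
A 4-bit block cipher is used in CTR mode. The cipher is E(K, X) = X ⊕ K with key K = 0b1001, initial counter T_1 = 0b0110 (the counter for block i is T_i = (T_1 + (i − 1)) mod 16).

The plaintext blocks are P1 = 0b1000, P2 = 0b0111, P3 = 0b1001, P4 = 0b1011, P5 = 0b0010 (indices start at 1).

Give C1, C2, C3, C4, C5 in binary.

CTR encryption: S_i = E(K, T_i) where T_i is the counter for block i; C_i = P_i ⊕ S_i.
C1: T = 0b0110, S = E(K, T) = 0b1111; 0b1000 ⊕ 0b1111 = 0b0111.
C2: T = 0b0111, S = E(K, T) = 0b1110; 0b0111 ⊕ 0b1110 = 0b1001.
C3: T = 0b1000, S = E(K, T) = 0b0001; 0b1001 ⊕ 0b0001 = 0b1000.
C4: T = 0b1001, S = E(K, T) = 0b0000; 0b1011 ⊕ 0b0000 = 0b1011.
C5: T = 0b1010, S = E(K, T) = 0b0011; 0b0010 ⊕ 0b0011 = 0b0001.

C1 = 0b0111, C2 = 0b1001, C3 = 0b1000, C4 = 0b1011, C5 = 0b0001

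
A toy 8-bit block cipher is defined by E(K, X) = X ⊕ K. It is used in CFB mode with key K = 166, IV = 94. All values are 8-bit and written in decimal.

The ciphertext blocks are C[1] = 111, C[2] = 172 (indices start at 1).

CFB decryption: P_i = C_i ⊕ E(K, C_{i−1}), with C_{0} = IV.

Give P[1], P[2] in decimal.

P[1] = 151, P[2] = 101

P[1]: E(K, 94) = 248; 111 ⊕ 248 = 151.
P[2]: E(K, 111) = 201; 172 ⊕ 201 = 101.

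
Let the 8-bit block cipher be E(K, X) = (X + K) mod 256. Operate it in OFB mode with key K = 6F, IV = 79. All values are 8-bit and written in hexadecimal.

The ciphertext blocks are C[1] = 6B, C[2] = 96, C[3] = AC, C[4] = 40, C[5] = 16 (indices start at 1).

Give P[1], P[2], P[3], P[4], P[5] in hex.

P[1] = 83, P[2] = C1, P[3] = 6A, P[4] = 75, P[5] = B2

OFB decryption: S_i = E(K, S_{i−1}) with S_{0} = IV; P_i = C_i ⊕ S_i.
P[1]: S = E(K, 79) = E8; 6B ⊕ E8 = 83.
P[2]: S = E(K, E8) = 57; 96 ⊕ 57 = C1.
P[3]: S = E(K, 57) = C6; AC ⊕ C6 = 6A.
P[4]: S = E(K, C6) = 35; 40 ⊕ 35 = 75.
P[5]: S = E(K, 35) = A4; 16 ⊕ A4 = B2.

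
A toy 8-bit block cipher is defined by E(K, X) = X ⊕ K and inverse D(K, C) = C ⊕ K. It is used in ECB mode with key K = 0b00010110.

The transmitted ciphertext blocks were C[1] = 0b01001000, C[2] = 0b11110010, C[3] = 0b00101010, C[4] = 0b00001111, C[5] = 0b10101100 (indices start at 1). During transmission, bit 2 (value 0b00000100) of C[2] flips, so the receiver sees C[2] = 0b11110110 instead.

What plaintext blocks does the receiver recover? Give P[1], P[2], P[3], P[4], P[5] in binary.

P[1] = 0b01011110, P[2] = 0b11100000, P[3] = 0b00111100, P[4] = 0b00011001, P[5] = 0b10111010

ECB decryption: P_i = D(K, C_i).
Only C[2] changed, to 0b11110110. In ECB, a change in C_i affects only P_i. Decrypting the received ciphertext:
P[1]: D(K, 0b01001000) = 0b01011110.
P[2]: D(K, 0b11110110) = 0b11100000.
P[3]: D(K, 0b00101010) = 0b00111100.
P[4]: D(K, 0b00001111) = 0b00011001.
P[5]: D(K, 0b10101100) = 0b10111010.
Blocks that differ from the original plaintext: P[2].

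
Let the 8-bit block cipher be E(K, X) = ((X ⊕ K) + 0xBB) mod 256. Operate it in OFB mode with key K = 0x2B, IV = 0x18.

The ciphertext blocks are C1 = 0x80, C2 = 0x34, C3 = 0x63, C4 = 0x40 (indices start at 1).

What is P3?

OFB decryption: S_i = E(K, S_{i−1}) with S_{0} = IV; P_i = C_i ⊕ S_i.
P1: S = E(K, 0x18) = 0xEE; 0x80 ⊕ 0xEE = 0x6E.
P2: S = E(K, 0xEE) = 0x80; 0x34 ⊕ 0x80 = 0xB4.
P3: S = E(K, 0x80) = 0x66; 0x63 ⊕ 0x66 = 0x05.

P3 = 0x05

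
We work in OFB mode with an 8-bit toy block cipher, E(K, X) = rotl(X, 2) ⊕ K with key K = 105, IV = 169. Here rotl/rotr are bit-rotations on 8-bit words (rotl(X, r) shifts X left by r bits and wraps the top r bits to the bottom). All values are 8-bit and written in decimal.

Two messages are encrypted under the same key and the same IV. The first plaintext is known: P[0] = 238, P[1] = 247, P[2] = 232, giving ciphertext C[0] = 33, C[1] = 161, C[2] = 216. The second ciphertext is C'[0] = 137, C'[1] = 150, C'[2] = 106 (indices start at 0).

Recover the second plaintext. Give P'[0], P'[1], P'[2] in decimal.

P'[0] = 70, P'[1] = 192, P'[2] = 90

In OFB with a reused IV, both messages share the same keystream S_i, so C_i ⊕ C'_i = P_i ⊕ P'_i and thus P'_i = P_i ⊕ C_i ⊕ C'_i.
P'[0]: 238 ⊕ 33 ⊕ 137 = 70.
P'[1]: 247 ⊕ 161 ⊕ 150 = 192.
P'[2]: 232 ⊕ 216 ⊕ 106 = 90.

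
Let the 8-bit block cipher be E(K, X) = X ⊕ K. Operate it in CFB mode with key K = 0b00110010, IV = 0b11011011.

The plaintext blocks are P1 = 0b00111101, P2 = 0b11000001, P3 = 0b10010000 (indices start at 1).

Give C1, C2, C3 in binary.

C1 = 0b11010100, C2 = 0b00100111, C3 = 0b10000101

CFB encryption: C_i = P_i ⊕ E(K, C_{i−1}), with C_{0} = IV.
C1: E(K, 0b11011011) = 0b11101001; 0b00111101 ⊕ 0b11101001 = 0b11010100.
C2: E(K, 0b11010100) = 0b11100110; 0b11000001 ⊕ 0b11100110 = 0b00100111.
C3: E(K, 0b00100111) = 0b00010101; 0b10010000 ⊕ 0b00010101 = 0b10000101.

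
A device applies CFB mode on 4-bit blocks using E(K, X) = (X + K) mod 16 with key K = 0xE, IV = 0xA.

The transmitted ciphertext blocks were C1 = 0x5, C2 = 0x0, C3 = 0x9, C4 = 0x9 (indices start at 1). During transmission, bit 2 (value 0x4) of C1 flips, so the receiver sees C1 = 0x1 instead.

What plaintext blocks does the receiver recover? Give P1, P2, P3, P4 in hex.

P1 = 0x9, P2 = 0xF, P3 = 0x7, P4 = 0xE

CFB decryption: P_i = C_i ⊕ E(K, C_{i−1}), with C_{0} = IV.
Only C1 changed, to 0x1. In CFB, a change in C_i flips the same bit in P_i and garbles P_{i+1}. Decrypting the received ciphertext:
P1: E(K, 0xA) = 0x8; 0x1 ⊕ 0x8 = 0x9.
P2: E(K, 0x1) = 0xF; 0x0 ⊕ 0xF = 0xF.
P3: E(K, 0x0) = 0xE; 0x9 ⊕ 0xE = 0x7.
P4: E(K, 0x9) = 0x7; 0x9 ⊕ 0x7 = 0xE.
Blocks that differ from the original plaintext: P1, P2.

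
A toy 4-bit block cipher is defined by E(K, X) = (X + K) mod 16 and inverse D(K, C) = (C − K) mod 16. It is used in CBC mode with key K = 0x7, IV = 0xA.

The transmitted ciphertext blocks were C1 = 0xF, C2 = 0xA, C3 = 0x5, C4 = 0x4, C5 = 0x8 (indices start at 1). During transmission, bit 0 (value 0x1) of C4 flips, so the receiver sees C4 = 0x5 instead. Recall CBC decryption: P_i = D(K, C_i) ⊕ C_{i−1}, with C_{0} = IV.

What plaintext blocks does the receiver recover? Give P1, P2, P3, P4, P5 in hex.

P1 = 0x2, P2 = 0xC, P3 = 0x4, P4 = 0xB, P5 = 0x4

Only C4 changed, to 0x5. In CBC, a change in C_i garbles P_i and flips the same bit in P_{i+1}. Decrypting the received ciphertext:
P1: D(K, 0xF) = 0x8; 0x8 ⊕ 0xA = 0x2.
P2: D(K, 0xA) = 0x3; 0x3 ⊕ 0xF = 0xC.
P3: D(K, 0x5) = 0xE; 0xE ⊕ 0xA = 0x4.
P4: D(K, 0x5) = 0xE; 0xE ⊕ 0x5 = 0xB.
P5: D(K, 0x8) = 0x1; 0x1 ⊕ 0x5 = 0x4.
Blocks that differ from the original plaintext: P4, P5.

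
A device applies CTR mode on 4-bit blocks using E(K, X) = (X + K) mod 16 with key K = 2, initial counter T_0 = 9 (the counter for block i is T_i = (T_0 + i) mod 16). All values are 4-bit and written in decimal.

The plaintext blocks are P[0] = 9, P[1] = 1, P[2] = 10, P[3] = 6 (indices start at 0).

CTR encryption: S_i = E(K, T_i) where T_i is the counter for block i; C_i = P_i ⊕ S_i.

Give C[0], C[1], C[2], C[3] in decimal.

C[0] = 2, C[1] = 13, C[2] = 7, C[3] = 8

C[0]: T = 9, S = E(K, T) = 11; 9 ⊕ 11 = 2.
C[1]: T = 10, S = E(K, T) = 12; 1 ⊕ 12 = 13.
C[2]: T = 11, S = E(K, T) = 13; 10 ⊕ 13 = 7.
C[3]: T = 12, S = E(K, T) = 14; 6 ⊕ 14 = 8.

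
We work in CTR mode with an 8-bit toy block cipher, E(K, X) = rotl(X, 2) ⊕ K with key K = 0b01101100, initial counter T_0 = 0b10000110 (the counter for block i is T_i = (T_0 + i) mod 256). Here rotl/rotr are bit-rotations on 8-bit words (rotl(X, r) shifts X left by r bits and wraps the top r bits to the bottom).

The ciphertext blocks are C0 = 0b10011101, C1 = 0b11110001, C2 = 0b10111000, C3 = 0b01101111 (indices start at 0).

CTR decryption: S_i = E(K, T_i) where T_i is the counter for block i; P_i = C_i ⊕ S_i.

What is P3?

P3: T = 0b10001001, S = E(K, T) = 0b01001010; 0b01101111 ⊕ 0b01001010 = 0b00100101.

P3 = 0b00100101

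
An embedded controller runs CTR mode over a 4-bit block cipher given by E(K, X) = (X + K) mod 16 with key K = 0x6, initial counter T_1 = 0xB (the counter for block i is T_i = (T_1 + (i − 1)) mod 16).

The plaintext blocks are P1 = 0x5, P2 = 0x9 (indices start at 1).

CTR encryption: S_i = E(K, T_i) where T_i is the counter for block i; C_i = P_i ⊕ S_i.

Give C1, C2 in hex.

C1: T = 0xB, S = E(K, T) = 0x1; 0x5 ⊕ 0x1 = 0x4.
C2: T = 0xC, S = E(K, T) = 0x2; 0x9 ⊕ 0x2 = 0xB.

C1 = 0x4, C2 = 0xB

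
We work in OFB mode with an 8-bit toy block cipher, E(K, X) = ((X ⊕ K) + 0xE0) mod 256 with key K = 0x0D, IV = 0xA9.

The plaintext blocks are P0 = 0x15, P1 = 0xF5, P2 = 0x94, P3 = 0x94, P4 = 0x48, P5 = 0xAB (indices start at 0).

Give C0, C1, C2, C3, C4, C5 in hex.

OFB encryption: S_i = E(K, S_{i−1}) with S_{−1} = IV; C_i = P_i ⊕ S_i.
C0: S = E(K, 0xA9) = 0x84; 0x15 ⊕ 0x84 = 0x91.
C1: S = E(K, 0x84) = 0x69; 0xF5 ⊕ 0x69 = 0x9C.
C2: S = E(K, 0x69) = 0x44; 0x94 ⊕ 0x44 = 0xD0.
C3: S = E(K, 0x44) = 0x29; 0x94 ⊕ 0x29 = 0xBD.
C4: S = E(K, 0x29) = 0x04; 0x48 ⊕ 0x04 = 0x4C.
C5: S = E(K, 0x04) = 0xE9; 0xAB ⊕ 0xE9 = 0x42.

C0 = 0x91, C1 = 0x9C, C2 = 0xD0, C3 = 0xBD, C4 = 0x4C, C5 = 0x42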